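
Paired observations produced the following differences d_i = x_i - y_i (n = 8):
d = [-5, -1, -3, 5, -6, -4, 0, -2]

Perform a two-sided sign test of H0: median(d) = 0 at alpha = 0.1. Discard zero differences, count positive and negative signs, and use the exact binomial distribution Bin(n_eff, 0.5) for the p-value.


Step 1: Discard zero differences. Original n = 8; n_eff = number of nonzero differences = 7.
Nonzero differences (with sign): -5, -1, -3, +5, -6, -4, -2
Step 2: Count signs: positive = 1, negative = 6.
Step 3: Under H0: P(positive) = 0.5, so the number of positives S ~ Bin(7, 0.5).
Step 4: Two-sided exact p-value = sum of Bin(7,0.5) probabilities at or below the observed probability = 0.125000.
Step 5: alpha = 0.1. fail to reject H0.

n_eff = 7, pos = 1, neg = 6, p = 0.125000, fail to reject H0.


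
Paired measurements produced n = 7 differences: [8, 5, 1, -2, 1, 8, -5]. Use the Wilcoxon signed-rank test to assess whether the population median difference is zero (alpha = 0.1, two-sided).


Step 1: Drop any zero differences (none here) and take |d_i|.
|d| = [8, 5, 1, 2, 1, 8, 5]
Step 2: Midrank |d_i| (ties get averaged ranks).
ranks: |8|->6.5, |5|->4.5, |1|->1.5, |2|->3, |1|->1.5, |8|->6.5, |5|->4.5
Step 3: Attach original signs; sum ranks with positive sign and with negative sign.
W+ = 6.5 + 4.5 + 1.5 + 1.5 + 6.5 = 20.5
W- = 3 + 4.5 = 7.5
(Check: W+ + W- = 28 should equal n(n+1)/2 = 28.)
Step 4: Test statistic W = min(W+, W-) = 7.5.
Step 5: Ties in |d|, so use the tie-corrected normal approximation.
        E[W] = n(n+1)/4 = 7*8/4 = 14.
        Tie groups: |d|=1 (t=2), |d|=5 (t=2), |d|=8 (t=2); sum(t^3 - t) = 18.
        Var[W] = n(n+1)(2n+1)/24 - sum(t^3-t)/48 = 840/24 - 18/48 = 34.625.
        z = (W - E[W]) / sqrt(Var[W]) = (7.5 - 14) / 5.8843 = -1.1046.
        Two-sided p = 2*Phi(z) = 0.269318.
Step 6: alpha = 0.1. fail to reject H0.

W+ = 20.5, W- = 7.5, W = min = 7.5, p = 0.269318, fail to reject H0.


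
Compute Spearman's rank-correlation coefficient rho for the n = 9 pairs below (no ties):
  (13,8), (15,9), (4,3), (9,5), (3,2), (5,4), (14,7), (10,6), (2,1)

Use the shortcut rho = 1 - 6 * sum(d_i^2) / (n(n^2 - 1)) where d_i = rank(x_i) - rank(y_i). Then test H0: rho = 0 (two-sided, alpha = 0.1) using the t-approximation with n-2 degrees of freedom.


Step 1: Rank x and y separately (midranks; no ties here).
rank(x): 13->7, 15->9, 4->3, 9->5, 3->2, 5->4, 14->8, 10->6, 2->1
rank(y): 8->8, 9->9, 3->3, 5->5, 2->2, 4->4, 7->7, 6->6, 1->1
Step 2: d_i = R_x(i) - R_y(i); compute d_i^2.
  (7-8)^2=1, (9-9)^2=0, (3-3)^2=0, (5-5)^2=0, (2-2)^2=0, (4-4)^2=0, (8-7)^2=1, (6-6)^2=0, (1-1)^2=0
sum(d^2) = 2.
Step 3: rho = 1 - 6*2 / (9*(9^2 - 1)) = 1 - 12/720 = 0.983333.
Step 4: Under H0, t = rho * sqrt((n-2)/(1-rho^2)) = 14.3096 ~ t(7).
Step 5: Two-sided p-value from the t-distribution with 7 df = 0.000002.
Step 6: alpha = 0.1. reject H0.

rho = 0.9833, p = 0.000002, reject H0 at alpha = 0.1.


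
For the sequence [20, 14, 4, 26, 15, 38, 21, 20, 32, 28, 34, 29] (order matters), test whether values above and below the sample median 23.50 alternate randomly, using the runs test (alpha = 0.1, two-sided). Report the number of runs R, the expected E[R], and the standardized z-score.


Step 1: Compute median = 23.50; label A = above, B = below.
Labels in order: BBBABABBAAAA  (n_A = 6, n_B = 6)
Step 2: Count runs R = 6.
Step 3: Under H0 (random ordering), E[R] = 2*n_A*n_B/(n_A+n_B) + 1 = 2*6*6/12 + 1 = 7.0000.
        Var[R] = 2*n_A*n_B*(2*n_A*n_B - n_A - n_B) / ((n_A+n_B)^2 * (n_A+n_B-1)) = 4320/1584 = 2.7273.
        SD[R] = 1.6514.
Step 4: Continuity-corrected z = (R + 0.5 - E[R]) / SD[R] = (6 + 0.5 - 7.0000) / 1.6514 = -0.3028.
Step 5: Two-sided p-value via normal approximation = 2*(1 - Phi(|z|)) = 0.762069.
Step 6: alpha = 0.1. fail to reject H0.

R = 6, z = -0.3028, p = 0.762069, fail to reject H0.


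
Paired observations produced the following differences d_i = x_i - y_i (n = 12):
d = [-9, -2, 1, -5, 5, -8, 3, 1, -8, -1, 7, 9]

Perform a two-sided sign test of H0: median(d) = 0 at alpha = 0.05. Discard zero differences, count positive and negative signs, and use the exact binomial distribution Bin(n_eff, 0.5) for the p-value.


Step 1: Discard zero differences. Original n = 12; n_eff = number of nonzero differences = 12.
Nonzero differences (with sign): -9, -2, +1, -5, +5, -8, +3, +1, -8, -1, +7, +9
Step 2: Count signs: positive = 6, negative = 6.
Step 3: Under H0: P(positive) = 0.5, so the number of positives S ~ Bin(12, 0.5).
Step 4: Two-sided exact p-value = sum of Bin(12,0.5) probabilities at or below the observed probability = 1.000000.
Step 5: alpha = 0.05. fail to reject H0.

n_eff = 12, pos = 6, neg = 6, p = 1.000000, fail to reject H0.


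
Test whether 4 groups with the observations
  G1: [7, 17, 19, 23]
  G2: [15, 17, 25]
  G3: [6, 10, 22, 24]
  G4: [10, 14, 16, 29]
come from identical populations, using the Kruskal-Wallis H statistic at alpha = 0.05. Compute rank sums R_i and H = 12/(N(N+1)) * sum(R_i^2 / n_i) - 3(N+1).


Step 1: Combine all N = 15 observations and assign midranks.
sorted (value, group, rank): (6,G3,1), (7,G1,2), (10,G3,3.5), (10,G4,3.5), (14,G4,5), (15,G2,6), (16,G4,7), (17,G1,8.5), (17,G2,8.5), (19,G1,10), (22,G3,11), (23,G1,12), (24,G3,13), (25,G2,14), (29,G4,15)
Step 2: Sum ranks within each group.
R_1 = 32.5 (n_1 = 4)
R_2 = 28.5 (n_2 = 3)
R_3 = 28.5 (n_3 = 4)
R_4 = 30.5 (n_4 = 4)
Step 3: H = 12/(N(N+1)) * sum(R_i^2/n_i) - 3(N+1)
     = 12/(15*16) * (32.5^2/4 + 28.5^2/3 + 28.5^2/4 + 30.5^2/4) - 3*16
     = 0.050000 * 970.438 - 48
     = 0.521875.
Step 4: Ties present; correction factor C = 1 - 12/(15^3 - 15) = 0.996429. Corrected H = 0.521875 / 0.996429 = 0.523746.
Step 5: Under H0, H ~ chi^2(3); p-value = 0.913644.
Step 6: alpha = 0.05. fail to reject H0.

H = 0.5237, df = 3, p = 0.913644, fail to reject H0.


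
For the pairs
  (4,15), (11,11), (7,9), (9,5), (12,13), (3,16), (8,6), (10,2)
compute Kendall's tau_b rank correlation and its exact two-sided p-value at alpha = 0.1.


Step 1: Enumerate the 28 unordered pairs (i,j) with i<j and classify each by sign(x_j-x_i) * sign(y_j-y_i).
  (1,2):dx=+7,dy=-4->D; (1,3):dx=+3,dy=-6->D; (1,4):dx=+5,dy=-10->D; (1,5):dx=+8,dy=-2->D
  (1,6):dx=-1,dy=+1->D; (1,7):dx=+4,dy=-9->D; (1,8):dx=+6,dy=-13->D; (2,3):dx=-4,dy=-2->C
  (2,4):dx=-2,dy=-6->C; (2,5):dx=+1,dy=+2->C; (2,6):dx=-8,dy=+5->D; (2,7):dx=-3,dy=-5->C
  (2,8):dx=-1,dy=-9->C; (3,4):dx=+2,dy=-4->D; (3,5):dx=+5,dy=+4->C; (3,6):dx=-4,dy=+7->D
  (3,7):dx=+1,dy=-3->D; (3,8):dx=+3,dy=-7->D; (4,5):dx=+3,dy=+8->C; (4,6):dx=-6,dy=+11->D
  (4,7):dx=-1,dy=+1->D; (4,8):dx=+1,dy=-3->D; (5,6):dx=-9,dy=+3->D; (5,7):dx=-4,dy=-7->C
  (5,8):dx=-2,dy=-11->C; (6,7):dx=+5,dy=-10->D; (6,8):dx=+7,dy=-14->D; (7,8):dx=+2,dy=-4->D
Step 2: C = 9, D = 19, total pairs = 28.
Step 3: tau = (C - D)/(n(n-1)/2) = (9 - 19)/28 = -0.357143.
Step 4: Exact two-sided p-value (enumerate n! = 40320 permutations of y under H0): p = 0.275099.
Step 5: alpha = 0.1. fail to reject H0.

tau_b = -0.3571 (C=9, D=19), p = 0.275099, fail to reject H0.


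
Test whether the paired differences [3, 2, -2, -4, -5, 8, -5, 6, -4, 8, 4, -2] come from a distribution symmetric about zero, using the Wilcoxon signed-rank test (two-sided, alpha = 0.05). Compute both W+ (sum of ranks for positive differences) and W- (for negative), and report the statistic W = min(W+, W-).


Step 1: Drop any zero differences (none here) and take |d_i|.
|d| = [3, 2, 2, 4, 5, 8, 5, 6, 4, 8, 4, 2]
Step 2: Midrank |d_i| (ties get averaged ranks).
ranks: |3|->4, |2|->2, |2|->2, |4|->6, |5|->8.5, |8|->11.5, |5|->8.5, |6|->10, |4|->6, |8|->11.5, |4|->6, |2|->2
Step 3: Attach original signs; sum ranks with positive sign and with negative sign.
W+ = 4 + 2 + 11.5 + 10 + 11.5 + 6 = 45
W- = 2 + 6 + 8.5 + 8.5 + 6 + 2 = 33
(Check: W+ + W- = 78 should equal n(n+1)/2 = 78.)
Step 4: Test statistic W = min(W+, W-) = 33.
Step 5: Ties in |d|, so use the tie-corrected normal approximation.
        E[W] = n(n+1)/4 = 12*13/4 = 39.
        Tie groups: |d|=2 (t=3), |d|=4 (t=3), |d|=5 (t=2), |d|=8 (t=2); sum(t^3 - t) = 60.
        Var[W] = n(n+1)(2n+1)/24 - sum(t^3-t)/48 = 3900/24 - 60/48 = 161.25.
        z = (W - E[W]) / sqrt(Var[W]) = (33 - 39) / 12.6984 = -0.4725.
        Two-sided p = 2*Phi(z) = 0.636570.
Step 6: alpha = 0.05. fail to reject H0.

W+ = 45, W- = 33, W = min = 33, p = 0.636570, fail to reject H0.


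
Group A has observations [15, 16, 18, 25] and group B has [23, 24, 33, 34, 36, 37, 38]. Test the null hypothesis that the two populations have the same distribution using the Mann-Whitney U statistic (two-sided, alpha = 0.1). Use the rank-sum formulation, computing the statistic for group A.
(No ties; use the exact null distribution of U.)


Step 1: Combine and sort all 11 observations; assign midranks.
sorted (value, group): (15,X), (16,X), (18,X), (23,Y), (24,Y), (25,X), (33,Y), (34,Y), (36,Y), (37,Y), (38,Y)
ranks: 15->1, 16->2, 18->3, 23->4, 24->5, 25->6, 33->7, 34->8, 36->9, 37->10, 38->11
Step 2: Rank sum for X: R1 = 1 + 2 + 3 + 6 = 12.
Step 3: U_X = R1 - n1(n1+1)/2 = 12 - 4*5/2 = 12 - 10 = 2.
       U_Y = n1*n2 - U_X = 28 - 2 = 26.
Step 4: No ties, so the exact null distribution of U (based on enumerating the C(11,4) = 330 equally likely rank assignments) gives the two-sided p-value.
Step 5: p-value = 0.024242; compare to alpha = 0.1. reject H0.

U_X = 2, p = 0.024242, reject H0 at alpha = 0.1.


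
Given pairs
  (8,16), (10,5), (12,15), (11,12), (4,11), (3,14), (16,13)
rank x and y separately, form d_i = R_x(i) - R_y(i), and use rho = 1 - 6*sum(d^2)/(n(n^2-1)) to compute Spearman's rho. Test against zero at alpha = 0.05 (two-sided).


Step 1: Rank x and y separately (midranks; no ties here).
rank(x): 8->3, 10->4, 12->6, 11->5, 4->2, 3->1, 16->7
rank(y): 16->7, 5->1, 15->6, 12->3, 11->2, 14->5, 13->4
Step 2: d_i = R_x(i) - R_y(i); compute d_i^2.
  (3-7)^2=16, (4-1)^2=9, (6-6)^2=0, (5-3)^2=4, (2-2)^2=0, (1-5)^2=16, (7-4)^2=9
sum(d^2) = 54.
Step 3: rho = 1 - 6*54 / (7*(7^2 - 1)) = 1 - 324/336 = 0.035714.
Step 4: Under H0, t = rho * sqrt((n-2)/(1-rho^2)) = 0.0799 ~ t(5).
Step 5: Two-sided p-value from the t-distribution with 5 df = 0.939408.
Step 6: alpha = 0.05. fail to reject H0.

rho = 0.0357, p = 0.939408, fail to reject H0 at alpha = 0.05.


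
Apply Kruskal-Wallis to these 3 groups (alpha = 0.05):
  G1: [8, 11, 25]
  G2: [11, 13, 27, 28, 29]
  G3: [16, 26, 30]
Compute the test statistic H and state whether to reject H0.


Step 1: Combine all N = 11 observations and assign midranks.
sorted (value, group, rank): (8,G1,1), (11,G1,2.5), (11,G2,2.5), (13,G2,4), (16,G3,5), (25,G1,6), (26,G3,7), (27,G2,8), (28,G2,9), (29,G2,10), (30,G3,11)
Step 2: Sum ranks within each group.
R_1 = 9.5 (n_1 = 3)
R_2 = 33.5 (n_2 = 5)
R_3 = 23 (n_3 = 3)
Step 3: H = 12/(N(N+1)) * sum(R_i^2/n_i) - 3(N+1)
     = 12/(11*12) * (9.5^2/3 + 33.5^2/5 + 23^2/3) - 3*12
     = 0.090909 * 430.867 - 36
     = 3.169697.
Step 4: Ties present; correction factor C = 1 - 6/(11^3 - 11) = 0.995455. Corrected H = 3.169697 / 0.995455 = 3.184170.
Step 5: Under H0, H ~ chi^2(2); p-value = 0.203501.
Step 6: alpha = 0.05. fail to reject H0.

H = 3.1842, df = 2, p = 0.203501, fail to reject H0.


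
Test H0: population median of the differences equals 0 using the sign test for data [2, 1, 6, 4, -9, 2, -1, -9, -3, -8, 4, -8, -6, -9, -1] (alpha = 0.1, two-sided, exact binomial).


Step 1: Discard zero differences. Original n = 15; n_eff = number of nonzero differences = 15.
Nonzero differences (with sign): +2, +1, +6, +4, -9, +2, -1, -9, -3, -8, +4, -8, -6, -9, -1
Step 2: Count signs: positive = 6, negative = 9.
Step 3: Under H0: P(positive) = 0.5, so the number of positives S ~ Bin(15, 0.5).
Step 4: Two-sided exact p-value = sum of Bin(15,0.5) probabilities at or below the observed probability = 0.607239.
Step 5: alpha = 0.1. fail to reject H0.

n_eff = 15, pos = 6, neg = 9, p = 0.607239, fail to reject H0.


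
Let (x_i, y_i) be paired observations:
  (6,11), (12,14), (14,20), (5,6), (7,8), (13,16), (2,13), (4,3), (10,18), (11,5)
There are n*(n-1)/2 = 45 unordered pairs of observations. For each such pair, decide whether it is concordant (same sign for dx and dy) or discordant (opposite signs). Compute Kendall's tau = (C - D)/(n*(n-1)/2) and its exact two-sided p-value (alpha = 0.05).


Step 1: Enumerate the 45 unordered pairs (i,j) with i<j and classify each by sign(x_j-x_i) * sign(y_j-y_i).
  (1,2):dx=+6,dy=+3->C; (1,3):dx=+8,dy=+9->C; (1,4):dx=-1,dy=-5->C; (1,5):dx=+1,dy=-3->D
  (1,6):dx=+7,dy=+5->C; (1,7):dx=-4,dy=+2->D; (1,8):dx=-2,dy=-8->C; (1,9):dx=+4,dy=+7->C
  (1,10):dx=+5,dy=-6->D; (2,3):dx=+2,dy=+6->C; (2,4):dx=-7,dy=-8->C; (2,5):dx=-5,dy=-6->C
  (2,6):dx=+1,dy=+2->C; (2,7):dx=-10,dy=-1->C; (2,8):dx=-8,dy=-11->C; (2,9):dx=-2,dy=+4->D
  (2,10):dx=-1,dy=-9->C; (3,4):dx=-9,dy=-14->C; (3,5):dx=-7,dy=-12->C; (3,6):dx=-1,dy=-4->C
  (3,7):dx=-12,dy=-7->C; (3,8):dx=-10,dy=-17->C; (3,9):dx=-4,dy=-2->C; (3,10):dx=-3,dy=-15->C
  (4,5):dx=+2,dy=+2->C; (4,6):dx=+8,dy=+10->C; (4,7):dx=-3,dy=+7->D; (4,8):dx=-1,dy=-3->C
  (4,9):dx=+5,dy=+12->C; (4,10):dx=+6,dy=-1->D; (5,6):dx=+6,dy=+8->C; (5,7):dx=-5,dy=+5->D
  (5,8):dx=-3,dy=-5->C; (5,9):dx=+3,dy=+10->C; (5,10):dx=+4,dy=-3->D; (6,7):dx=-11,dy=-3->C
  (6,8):dx=-9,dy=-13->C; (6,9):dx=-3,dy=+2->D; (6,10):dx=-2,dy=-11->C; (7,8):dx=+2,dy=-10->D
  (7,9):dx=+8,dy=+5->C; (7,10):dx=+9,dy=-8->D; (8,9):dx=+6,dy=+15->C; (8,10):dx=+7,dy=+2->C
  (9,10):dx=+1,dy=-13->D
Step 2: C = 33, D = 12, total pairs = 45.
Step 3: tau = (C - D)/(n(n-1)/2) = (33 - 12)/45 = 0.466667.
Step 4: Exact two-sided p-value (enumerate n! = 3628800 permutations of y under H0): p = 0.072550.
Step 5: alpha = 0.05. fail to reject H0.

tau_b = 0.4667 (C=33, D=12), p = 0.072550, fail to reject H0.


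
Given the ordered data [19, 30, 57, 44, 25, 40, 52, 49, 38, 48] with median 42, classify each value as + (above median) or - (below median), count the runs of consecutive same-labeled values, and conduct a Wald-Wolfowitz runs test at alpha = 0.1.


Step 1: Compute median = 42; label A = above, B = below.
Labels in order: BBAABBAABA  (n_A = 5, n_B = 5)
Step 2: Count runs R = 6.
Step 3: Under H0 (random ordering), E[R] = 2*n_A*n_B/(n_A+n_B) + 1 = 2*5*5/10 + 1 = 6.0000.
        Var[R] = 2*n_A*n_B*(2*n_A*n_B - n_A - n_B) / ((n_A+n_B)^2 * (n_A+n_B-1)) = 2000/900 = 2.2222.
        SD[R] = 1.4907.
Step 4: R = E[R], so z = 0 with no continuity correction.
Step 5: Two-sided p-value via normal approximation = 2*(1 - Phi(|z|)) = 1.000000.
Step 6: alpha = 0.1. fail to reject H0.

R = 6, z = 0.0000, p = 1.000000, fail to reject H0.


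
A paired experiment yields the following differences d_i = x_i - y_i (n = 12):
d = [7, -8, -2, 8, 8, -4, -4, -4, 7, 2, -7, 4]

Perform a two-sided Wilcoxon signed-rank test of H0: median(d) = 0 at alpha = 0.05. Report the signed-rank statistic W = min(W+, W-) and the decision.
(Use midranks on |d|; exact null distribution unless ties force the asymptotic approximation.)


Step 1: Drop any zero differences (none here) and take |d_i|.
|d| = [7, 8, 2, 8, 8, 4, 4, 4, 7, 2, 7, 4]
Step 2: Midrank |d_i| (ties get averaged ranks).
ranks: |7|->8, |8|->11, |2|->1.5, |8|->11, |8|->11, |4|->4.5, |4|->4.5, |4|->4.5, |7|->8, |2|->1.5, |7|->8, |4|->4.5
Step 3: Attach original signs; sum ranks with positive sign and with negative sign.
W+ = 8 + 11 + 11 + 8 + 1.5 + 4.5 = 44
W- = 11 + 1.5 + 4.5 + 4.5 + 4.5 + 8 = 34
(Check: W+ + W- = 78 should equal n(n+1)/2 = 78.)
Step 4: Test statistic W = min(W+, W-) = 34.
Step 5: Ties in |d|, so use the tie-corrected normal approximation.
        E[W] = n(n+1)/4 = 12*13/4 = 39.
        Tie groups: |d|=2 (t=2), |d|=4 (t=4), |d|=7 (t=3), |d|=8 (t=3); sum(t^3 - t) = 114.
        Var[W] = n(n+1)(2n+1)/24 - sum(t^3-t)/48 = 3900/24 - 114/48 = 160.125.
        z = (W - E[W]) / sqrt(Var[W]) = (34 - 39) / 12.6541 = -0.3951.
        Two-sided p = 2*Phi(z) = 0.692747.
Step 6: alpha = 0.05. fail to reject H0.

W+ = 44, W- = 34, W = min = 34, p = 0.692747, fail to reject H0.


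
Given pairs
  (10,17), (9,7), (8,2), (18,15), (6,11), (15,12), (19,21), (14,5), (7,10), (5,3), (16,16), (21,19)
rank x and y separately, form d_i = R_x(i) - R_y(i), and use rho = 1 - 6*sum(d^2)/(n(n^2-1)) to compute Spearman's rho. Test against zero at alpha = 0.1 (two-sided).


Step 1: Rank x and y separately (midranks; no ties here).
rank(x): 10->6, 9->5, 8->4, 18->10, 6->2, 15->8, 19->11, 14->7, 7->3, 5->1, 16->9, 21->12
rank(y): 17->10, 7->4, 2->1, 15->8, 11->6, 12->7, 21->12, 5->3, 10->5, 3->2, 16->9, 19->11
Step 2: d_i = R_x(i) - R_y(i); compute d_i^2.
  (6-10)^2=16, (5-4)^2=1, (4-1)^2=9, (10-8)^2=4, (2-6)^2=16, (8-7)^2=1, (11-12)^2=1, (7-3)^2=16, (3-5)^2=4, (1-2)^2=1, (9-9)^2=0, (12-11)^2=1
sum(d^2) = 70.
Step 3: rho = 1 - 6*70 / (12*(12^2 - 1)) = 1 - 420/1716 = 0.755245.
Step 4: Under H0, t = rho * sqrt((n-2)/(1-rho^2)) = 3.6438 ~ t(10).
Step 5: Two-sided p-value from the t-distribution with 10 df = 0.004508.
Step 6: alpha = 0.1. reject H0.

rho = 0.7552, p = 0.004508, reject H0 at alpha = 0.1.


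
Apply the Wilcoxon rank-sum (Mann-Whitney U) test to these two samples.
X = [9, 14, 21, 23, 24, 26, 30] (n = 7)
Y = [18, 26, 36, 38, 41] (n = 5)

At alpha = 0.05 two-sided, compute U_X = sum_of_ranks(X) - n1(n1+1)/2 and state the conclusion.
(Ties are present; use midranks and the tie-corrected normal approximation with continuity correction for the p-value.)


Step 1: Combine and sort all 12 observations; assign midranks.
sorted (value, group): (9,X), (14,X), (18,Y), (21,X), (23,X), (24,X), (26,X), (26,Y), (30,X), (36,Y), (38,Y), (41,Y)
ranks: 9->1, 14->2, 18->3, 21->4, 23->5, 24->6, 26->7.5, 26->7.5, 30->9, 36->10, 38->11, 41->12
Step 2: Rank sum for X: R1 = 1 + 2 + 4 + 5 + 6 + 7.5 + 9 = 34.5.
Step 3: U_X = R1 - n1(n1+1)/2 = 34.5 - 7*8/2 = 34.5 - 28 = 6.5.
       U_Y = n1*n2 - U_X = 35 - 6.5 = 28.5.
Step 4: Ties are present, so use the tie-corrected normal approximation (with continuity correction) for the p-value.
Step 5: p-value = 0.087602; compare to alpha = 0.05. fail to reject H0.

U_X = 6.5, p = 0.087602, fail to reject H0 at alpha = 0.05.


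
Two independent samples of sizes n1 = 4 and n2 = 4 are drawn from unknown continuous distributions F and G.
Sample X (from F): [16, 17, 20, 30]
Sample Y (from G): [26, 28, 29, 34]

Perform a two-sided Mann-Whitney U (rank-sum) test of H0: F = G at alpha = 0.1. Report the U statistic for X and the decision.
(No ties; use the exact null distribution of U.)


Step 1: Combine and sort all 8 observations; assign midranks.
sorted (value, group): (16,X), (17,X), (20,X), (26,Y), (28,Y), (29,Y), (30,X), (34,Y)
ranks: 16->1, 17->2, 20->3, 26->4, 28->5, 29->6, 30->7, 34->8
Step 2: Rank sum for X: R1 = 1 + 2 + 3 + 7 = 13.
Step 3: U_X = R1 - n1(n1+1)/2 = 13 - 4*5/2 = 13 - 10 = 3.
       U_Y = n1*n2 - U_X = 16 - 3 = 13.
Step 4: No ties, so the exact null distribution of U (based on enumerating the C(8,4) = 70 equally likely rank assignments) gives the two-sided p-value.
Step 5: p-value = 0.200000; compare to alpha = 0.1. fail to reject H0.

U_X = 3, p = 0.200000, fail to reject H0 at alpha = 0.1.


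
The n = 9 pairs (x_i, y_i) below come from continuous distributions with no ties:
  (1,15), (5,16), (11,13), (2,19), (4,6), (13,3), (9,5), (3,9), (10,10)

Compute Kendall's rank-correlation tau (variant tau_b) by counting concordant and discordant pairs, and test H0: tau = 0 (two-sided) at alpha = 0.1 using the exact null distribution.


Step 1: Enumerate the 36 unordered pairs (i,j) with i<j and classify each by sign(x_j-x_i) * sign(y_j-y_i).
  (1,2):dx=+4,dy=+1->C; (1,3):dx=+10,dy=-2->D; (1,4):dx=+1,dy=+4->C; (1,5):dx=+3,dy=-9->D
  (1,6):dx=+12,dy=-12->D; (1,7):dx=+8,dy=-10->D; (1,8):dx=+2,dy=-6->D; (1,9):dx=+9,dy=-5->D
  (2,3):dx=+6,dy=-3->D; (2,4):dx=-3,dy=+3->D; (2,5):dx=-1,dy=-10->C; (2,6):dx=+8,dy=-13->D
  (2,7):dx=+4,dy=-11->D; (2,8):dx=-2,dy=-7->C; (2,9):dx=+5,dy=-6->D; (3,4):dx=-9,dy=+6->D
  (3,5):dx=-7,dy=-7->C; (3,6):dx=+2,dy=-10->D; (3,7):dx=-2,dy=-8->C; (3,8):dx=-8,dy=-4->C
  (3,9):dx=-1,dy=-3->C; (4,5):dx=+2,dy=-13->D; (4,6):dx=+11,dy=-16->D; (4,7):dx=+7,dy=-14->D
  (4,8):dx=+1,dy=-10->D; (4,9):dx=+8,dy=-9->D; (5,6):dx=+9,dy=-3->D; (5,7):dx=+5,dy=-1->D
  (5,8):dx=-1,dy=+3->D; (5,9):dx=+6,dy=+4->C; (6,7):dx=-4,dy=+2->D; (6,8):dx=-10,dy=+6->D
  (6,9):dx=-3,dy=+7->D; (7,8):dx=-6,dy=+4->D; (7,9):dx=+1,dy=+5->C; (8,9):dx=+7,dy=+1->C
Step 2: C = 11, D = 25, total pairs = 36.
Step 3: tau = (C - D)/(n(n-1)/2) = (11 - 25)/36 = -0.388889.
Step 4: Exact two-sided p-value (enumerate n! = 362880 permutations of y under H0): p = 0.180181.
Step 5: alpha = 0.1. fail to reject H0.

tau_b = -0.3889 (C=11, D=25), p = 0.180181, fail to reject H0.


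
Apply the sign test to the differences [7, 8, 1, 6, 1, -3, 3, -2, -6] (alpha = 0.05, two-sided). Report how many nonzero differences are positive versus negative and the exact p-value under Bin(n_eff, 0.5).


Step 1: Discard zero differences. Original n = 9; n_eff = number of nonzero differences = 9.
Nonzero differences (with sign): +7, +8, +1, +6, +1, -3, +3, -2, -6
Step 2: Count signs: positive = 6, negative = 3.
Step 3: Under H0: P(positive) = 0.5, so the number of positives S ~ Bin(9, 0.5).
Step 4: Two-sided exact p-value = sum of Bin(9,0.5) probabilities at or below the observed probability = 0.507812.
Step 5: alpha = 0.05. fail to reject H0.

n_eff = 9, pos = 6, neg = 3, p = 0.507812, fail to reject H0.


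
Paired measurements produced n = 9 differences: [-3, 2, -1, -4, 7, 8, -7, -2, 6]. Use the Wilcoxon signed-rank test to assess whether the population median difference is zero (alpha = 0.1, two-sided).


Step 1: Drop any zero differences (none here) and take |d_i|.
|d| = [3, 2, 1, 4, 7, 8, 7, 2, 6]
Step 2: Midrank |d_i| (ties get averaged ranks).
ranks: |3|->4, |2|->2.5, |1|->1, |4|->5, |7|->7.5, |8|->9, |7|->7.5, |2|->2.5, |6|->6
Step 3: Attach original signs; sum ranks with positive sign and with negative sign.
W+ = 2.5 + 7.5 + 9 + 6 = 25
W- = 4 + 1 + 5 + 7.5 + 2.5 = 20
(Check: W+ + W- = 45 should equal n(n+1)/2 = 45.)
Step 4: Test statistic W = min(W+, W-) = 20.
Step 5: Ties in |d|, so use the tie-corrected normal approximation.
        E[W] = n(n+1)/4 = 9*10/4 = 22.5.
        Tie groups: |d|=2 (t=2), |d|=7 (t=2); sum(t^3 - t) = 12.
        Var[W] = n(n+1)(2n+1)/24 - sum(t^3-t)/48 = 1710/24 - 12/48 = 71.
        z = (W - E[W]) / sqrt(Var[W]) = (20 - 22.5) / 8.4261 = -0.2967.
        Two-sided p = 2*Phi(z) = 0.766699.
Step 6: alpha = 0.1. fail to reject H0.

W+ = 25, W- = 20, W = min = 20, p = 0.766699, fail to reject H0.


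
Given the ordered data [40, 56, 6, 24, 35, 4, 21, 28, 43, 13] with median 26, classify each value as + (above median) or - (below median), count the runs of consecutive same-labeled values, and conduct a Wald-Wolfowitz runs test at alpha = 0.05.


Step 1: Compute median = 26; label A = above, B = below.
Labels in order: AABBABBAAB  (n_A = 5, n_B = 5)
Step 2: Count runs R = 6.
Step 3: Under H0 (random ordering), E[R] = 2*n_A*n_B/(n_A+n_B) + 1 = 2*5*5/10 + 1 = 6.0000.
        Var[R] = 2*n_A*n_B*(2*n_A*n_B - n_A - n_B) / ((n_A+n_B)^2 * (n_A+n_B-1)) = 2000/900 = 2.2222.
        SD[R] = 1.4907.
Step 4: R = E[R], so z = 0 with no continuity correction.
Step 5: Two-sided p-value via normal approximation = 2*(1 - Phi(|z|)) = 1.000000.
Step 6: alpha = 0.05. fail to reject H0.

R = 6, z = 0.0000, p = 1.000000, fail to reject H0.


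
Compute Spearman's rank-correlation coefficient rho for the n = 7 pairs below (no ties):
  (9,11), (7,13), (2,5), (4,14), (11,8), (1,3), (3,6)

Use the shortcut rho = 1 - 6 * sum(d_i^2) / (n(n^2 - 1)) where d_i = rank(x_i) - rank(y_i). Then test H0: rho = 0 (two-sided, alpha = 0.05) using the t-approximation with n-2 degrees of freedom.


Step 1: Rank x and y separately (midranks; no ties here).
rank(x): 9->6, 7->5, 2->2, 4->4, 11->7, 1->1, 3->3
rank(y): 11->5, 13->6, 5->2, 14->7, 8->4, 3->1, 6->3
Step 2: d_i = R_x(i) - R_y(i); compute d_i^2.
  (6-5)^2=1, (5-6)^2=1, (2-2)^2=0, (4-7)^2=9, (7-4)^2=9, (1-1)^2=0, (3-3)^2=0
sum(d^2) = 20.
Step 3: rho = 1 - 6*20 / (7*(7^2 - 1)) = 1 - 120/336 = 0.642857.
Step 4: Under H0, t = rho * sqrt((n-2)/(1-rho^2)) = 1.8766 ~ t(5).
Step 5: Two-sided p-value from the t-distribution with 5 df = 0.119392.
Step 6: alpha = 0.05. fail to reject H0.

rho = 0.6429, p = 0.119392, fail to reject H0 at alpha = 0.05.


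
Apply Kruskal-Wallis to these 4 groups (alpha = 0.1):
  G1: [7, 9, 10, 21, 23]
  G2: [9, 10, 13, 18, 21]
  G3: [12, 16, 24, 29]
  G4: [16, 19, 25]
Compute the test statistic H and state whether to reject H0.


Step 1: Combine all N = 17 observations and assign midranks.
sorted (value, group, rank): (7,G1,1), (9,G1,2.5), (9,G2,2.5), (10,G1,4.5), (10,G2,4.5), (12,G3,6), (13,G2,7), (16,G3,8.5), (16,G4,8.5), (18,G2,10), (19,G4,11), (21,G1,12.5), (21,G2,12.5), (23,G1,14), (24,G3,15), (25,G4,16), (29,G3,17)
Step 2: Sum ranks within each group.
R_1 = 34.5 (n_1 = 5)
R_2 = 36.5 (n_2 = 5)
R_3 = 46.5 (n_3 = 4)
R_4 = 35.5 (n_4 = 3)
Step 3: H = 12/(N(N+1)) * sum(R_i^2/n_i) - 3(N+1)
     = 12/(17*18) * (34.5^2/5 + 36.5^2/5 + 46.5^2/4 + 35.5^2/3) - 3*18
     = 0.039216 * 1465.15 - 54
     = 3.456699.
Step 4: Ties present; correction factor C = 1 - 24/(17^3 - 17) = 0.995098. Corrected H = 3.456699 / 0.995098 = 3.473727.
Step 5: Under H0, H ~ chi^2(3); p-value = 0.324186.
Step 6: alpha = 0.1. fail to reject H0.

H = 3.4737, df = 3, p = 0.324186, fail to reject H0.


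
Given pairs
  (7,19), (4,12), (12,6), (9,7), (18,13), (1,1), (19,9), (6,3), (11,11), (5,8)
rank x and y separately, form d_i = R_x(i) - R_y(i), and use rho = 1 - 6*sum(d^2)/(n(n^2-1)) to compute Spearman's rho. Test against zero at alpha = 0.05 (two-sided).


Step 1: Rank x and y separately (midranks; no ties here).
rank(x): 7->5, 4->2, 12->8, 9->6, 18->9, 1->1, 19->10, 6->4, 11->7, 5->3
rank(y): 19->10, 12->8, 6->3, 7->4, 13->9, 1->1, 9->6, 3->2, 11->7, 8->5
Step 2: d_i = R_x(i) - R_y(i); compute d_i^2.
  (5-10)^2=25, (2-8)^2=36, (8-3)^2=25, (6-4)^2=4, (9-9)^2=0, (1-1)^2=0, (10-6)^2=16, (4-2)^2=4, (7-7)^2=0, (3-5)^2=4
sum(d^2) = 114.
Step 3: rho = 1 - 6*114 / (10*(10^2 - 1)) = 1 - 684/990 = 0.309091.
Step 4: Under H0, t = rho * sqrt((n-2)/(1-rho^2)) = 0.9193 ~ t(8).
Step 5: Two-sided p-value from the t-distribution with 8 df = 0.384841.
Step 6: alpha = 0.05. fail to reject H0.

rho = 0.3091, p = 0.384841, fail to reject H0 at alpha = 0.05.


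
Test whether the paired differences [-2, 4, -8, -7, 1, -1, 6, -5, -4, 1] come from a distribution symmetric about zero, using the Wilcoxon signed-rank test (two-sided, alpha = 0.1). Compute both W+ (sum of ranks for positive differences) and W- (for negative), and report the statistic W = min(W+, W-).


Step 1: Drop any zero differences (none here) and take |d_i|.
|d| = [2, 4, 8, 7, 1, 1, 6, 5, 4, 1]
Step 2: Midrank |d_i| (ties get averaged ranks).
ranks: |2|->4, |4|->5.5, |8|->10, |7|->9, |1|->2, |1|->2, |6|->8, |5|->7, |4|->5.5, |1|->2
Step 3: Attach original signs; sum ranks with positive sign and with negative sign.
W+ = 5.5 + 2 + 8 + 2 = 17.5
W- = 4 + 10 + 9 + 2 + 7 + 5.5 = 37.5
(Check: W+ + W- = 55 should equal n(n+1)/2 = 55.)
Step 4: Test statistic W = min(W+, W-) = 17.5.
Step 5: Ties in |d|, so use the tie-corrected normal approximation.
        E[W] = n(n+1)/4 = 10*11/4 = 27.5.
        Tie groups: |d|=1 (t=3), |d|=4 (t=2); sum(t^3 - t) = 30.
        Var[W] = n(n+1)(2n+1)/24 - sum(t^3-t)/48 = 2310/24 - 30/48 = 95.625.
        z = (W - E[W]) / sqrt(Var[W]) = (17.5 - 27.5) / 9.7788 = -1.0226.
        Two-sided p = 2*Phi(z) = 0.306488.
Step 6: alpha = 0.1. fail to reject H0.

W+ = 17.5, W- = 37.5, W = min = 17.5, p = 0.306488, fail to reject H0.


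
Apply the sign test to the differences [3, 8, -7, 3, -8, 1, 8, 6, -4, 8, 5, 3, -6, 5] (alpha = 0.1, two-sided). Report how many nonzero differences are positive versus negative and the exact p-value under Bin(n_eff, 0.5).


Step 1: Discard zero differences. Original n = 14; n_eff = number of nonzero differences = 14.
Nonzero differences (with sign): +3, +8, -7, +3, -8, +1, +8, +6, -4, +8, +5, +3, -6, +5
Step 2: Count signs: positive = 10, negative = 4.
Step 3: Under H0: P(positive) = 0.5, so the number of positives S ~ Bin(14, 0.5).
Step 4: Two-sided exact p-value = sum of Bin(14,0.5) probabilities at or below the observed probability = 0.179565.
Step 5: alpha = 0.1. fail to reject H0.

n_eff = 14, pos = 10, neg = 4, p = 0.179565, fail to reject H0.


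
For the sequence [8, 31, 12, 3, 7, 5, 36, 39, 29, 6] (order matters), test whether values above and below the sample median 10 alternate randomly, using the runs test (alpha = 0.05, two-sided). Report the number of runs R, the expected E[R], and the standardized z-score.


Step 1: Compute median = 10; label A = above, B = below.
Labels in order: BAABBBAAAB  (n_A = 5, n_B = 5)
Step 2: Count runs R = 5.
Step 3: Under H0 (random ordering), E[R] = 2*n_A*n_B/(n_A+n_B) + 1 = 2*5*5/10 + 1 = 6.0000.
        Var[R] = 2*n_A*n_B*(2*n_A*n_B - n_A - n_B) / ((n_A+n_B)^2 * (n_A+n_B-1)) = 2000/900 = 2.2222.
        SD[R] = 1.4907.
Step 4: Continuity-corrected z = (R + 0.5 - E[R]) / SD[R] = (5 + 0.5 - 6.0000) / 1.4907 = -0.3354.
Step 5: Two-sided p-value via normal approximation = 2*(1 - Phi(|z|)) = 0.737316.
Step 6: alpha = 0.05. fail to reject H0.

R = 5, z = -0.3354, p = 0.737316, fail to reject H0.


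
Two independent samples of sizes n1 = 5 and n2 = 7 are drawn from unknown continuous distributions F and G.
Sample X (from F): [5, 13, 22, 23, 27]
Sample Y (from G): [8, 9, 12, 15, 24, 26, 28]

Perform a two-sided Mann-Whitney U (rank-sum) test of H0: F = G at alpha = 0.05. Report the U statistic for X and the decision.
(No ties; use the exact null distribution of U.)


Step 1: Combine and sort all 12 observations; assign midranks.
sorted (value, group): (5,X), (8,Y), (9,Y), (12,Y), (13,X), (15,Y), (22,X), (23,X), (24,Y), (26,Y), (27,X), (28,Y)
ranks: 5->1, 8->2, 9->3, 12->4, 13->5, 15->6, 22->7, 23->8, 24->9, 26->10, 27->11, 28->12
Step 2: Rank sum for X: R1 = 1 + 5 + 7 + 8 + 11 = 32.
Step 3: U_X = R1 - n1(n1+1)/2 = 32 - 5*6/2 = 32 - 15 = 17.
       U_Y = n1*n2 - U_X = 35 - 17 = 18.
Step 4: No ties, so the exact null distribution of U (based on enumerating the C(12,5) = 792 equally likely rank assignments) gives the two-sided p-value.
Step 5: p-value = 1.000000; compare to alpha = 0.05. fail to reject H0.

U_X = 17, p = 1.000000, fail to reject H0 at alpha = 0.05.


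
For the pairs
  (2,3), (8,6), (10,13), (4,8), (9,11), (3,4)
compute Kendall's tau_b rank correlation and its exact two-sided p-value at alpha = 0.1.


Step 1: Enumerate the 15 unordered pairs (i,j) with i<j and classify each by sign(x_j-x_i) * sign(y_j-y_i).
  (1,2):dx=+6,dy=+3->C; (1,3):dx=+8,dy=+10->C; (1,4):dx=+2,dy=+5->C; (1,5):dx=+7,dy=+8->C
  (1,6):dx=+1,dy=+1->C; (2,3):dx=+2,dy=+7->C; (2,4):dx=-4,dy=+2->D; (2,5):dx=+1,dy=+5->C
  (2,6):dx=-5,dy=-2->C; (3,4):dx=-6,dy=-5->C; (3,5):dx=-1,dy=-2->C; (3,6):dx=-7,dy=-9->C
  (4,5):dx=+5,dy=+3->C; (4,6):dx=-1,dy=-4->C; (5,6):dx=-6,dy=-7->C
Step 2: C = 14, D = 1, total pairs = 15.
Step 3: tau = (C - D)/(n(n-1)/2) = (14 - 1)/15 = 0.866667.
Step 4: Exact two-sided p-value (enumerate n! = 720 permutations of y under H0): p = 0.016667.
Step 5: alpha = 0.1. reject H0.

tau_b = 0.8667 (C=14, D=1), p = 0.016667, reject H0.


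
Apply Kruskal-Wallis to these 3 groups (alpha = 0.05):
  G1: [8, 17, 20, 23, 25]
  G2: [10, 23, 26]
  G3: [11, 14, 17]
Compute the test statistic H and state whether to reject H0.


Step 1: Combine all N = 11 observations and assign midranks.
sorted (value, group, rank): (8,G1,1), (10,G2,2), (11,G3,3), (14,G3,4), (17,G1,5.5), (17,G3,5.5), (20,G1,7), (23,G1,8.5), (23,G2,8.5), (25,G1,10), (26,G2,11)
Step 2: Sum ranks within each group.
R_1 = 32 (n_1 = 5)
R_2 = 21.5 (n_2 = 3)
R_3 = 12.5 (n_3 = 3)
Step 3: H = 12/(N(N+1)) * sum(R_i^2/n_i) - 3(N+1)
     = 12/(11*12) * (32^2/5 + 21.5^2/3 + 12.5^2/3) - 3*12
     = 0.090909 * 410.967 - 36
     = 1.360606.
Step 4: Ties present; correction factor C = 1 - 12/(11^3 - 11) = 0.990909. Corrected H = 1.360606 / 0.990909 = 1.373089.
Step 5: Under H0, H ~ chi^2(2); p-value = 0.503312.
Step 6: alpha = 0.05. fail to reject H0.

H = 1.3731, df = 2, p = 0.503312, fail to reject H0.


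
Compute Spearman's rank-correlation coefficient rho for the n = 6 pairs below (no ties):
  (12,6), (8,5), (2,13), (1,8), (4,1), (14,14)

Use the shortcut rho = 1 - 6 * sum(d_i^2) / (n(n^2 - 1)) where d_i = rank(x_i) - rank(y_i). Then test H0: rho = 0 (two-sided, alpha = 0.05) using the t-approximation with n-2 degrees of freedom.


Step 1: Rank x and y separately (midranks; no ties here).
rank(x): 12->5, 8->4, 2->2, 1->1, 4->3, 14->6
rank(y): 6->3, 5->2, 13->5, 8->4, 1->1, 14->6
Step 2: d_i = R_x(i) - R_y(i); compute d_i^2.
  (5-3)^2=4, (4-2)^2=4, (2-5)^2=9, (1-4)^2=9, (3-1)^2=4, (6-6)^2=0
sum(d^2) = 30.
Step 3: rho = 1 - 6*30 / (6*(6^2 - 1)) = 1 - 180/210 = 0.142857.
Step 4: Under H0, t = rho * sqrt((n-2)/(1-rho^2)) = 0.2887 ~ t(4).
Step 5: Two-sided p-value from the t-distribution with 4 df = 0.787172.
Step 6: alpha = 0.05. fail to reject H0.

rho = 0.1429, p = 0.787172, fail to reject H0 at alpha = 0.05.


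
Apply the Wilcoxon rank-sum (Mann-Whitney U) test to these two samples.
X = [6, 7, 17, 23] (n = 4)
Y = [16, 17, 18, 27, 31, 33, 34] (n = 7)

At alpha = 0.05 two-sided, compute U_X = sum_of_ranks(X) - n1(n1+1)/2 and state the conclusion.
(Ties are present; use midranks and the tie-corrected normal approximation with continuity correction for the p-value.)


Step 1: Combine and sort all 11 observations; assign midranks.
sorted (value, group): (6,X), (7,X), (16,Y), (17,X), (17,Y), (18,Y), (23,X), (27,Y), (31,Y), (33,Y), (34,Y)
ranks: 6->1, 7->2, 16->3, 17->4.5, 17->4.5, 18->6, 23->7, 27->8, 31->9, 33->10, 34->11
Step 2: Rank sum for X: R1 = 1 + 2 + 4.5 + 7 = 14.5.
Step 3: U_X = R1 - n1(n1+1)/2 = 14.5 - 4*5/2 = 14.5 - 10 = 4.5.
       U_Y = n1*n2 - U_X = 28 - 4.5 = 23.5.
Step 4: Ties are present, so use the tie-corrected normal approximation (with continuity correction) for the p-value.
Step 5: p-value = 0.088247; compare to alpha = 0.05. fail to reject H0.

U_X = 4.5, p = 0.088247, fail to reject H0 at alpha = 0.05.


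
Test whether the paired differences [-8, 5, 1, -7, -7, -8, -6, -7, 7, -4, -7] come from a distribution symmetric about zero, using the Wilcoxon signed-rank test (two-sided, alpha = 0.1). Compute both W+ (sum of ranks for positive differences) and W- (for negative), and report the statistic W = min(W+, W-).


Step 1: Drop any zero differences (none here) and take |d_i|.
|d| = [8, 5, 1, 7, 7, 8, 6, 7, 7, 4, 7]
Step 2: Midrank |d_i| (ties get averaged ranks).
ranks: |8|->10.5, |5|->3, |1|->1, |7|->7, |7|->7, |8|->10.5, |6|->4, |7|->7, |7|->7, |4|->2, |7|->7
Step 3: Attach original signs; sum ranks with positive sign and with negative sign.
W+ = 3 + 1 + 7 = 11
W- = 10.5 + 7 + 7 + 10.5 + 4 + 7 + 2 + 7 = 55
(Check: W+ + W- = 66 should equal n(n+1)/2 = 66.)
Step 4: Test statistic W = min(W+, W-) = 11.
Step 5: Ties in |d|, so use the tie-corrected normal approximation.
        E[W] = n(n+1)/4 = 11*12/4 = 33.
        Tie groups: |d|=7 (t=5), |d|=8 (t=2); sum(t^3 - t) = 126.
        Var[W] = n(n+1)(2n+1)/24 - sum(t^3-t)/48 = 3036/24 - 126/48 = 123.875.
        z = (W - E[W]) / sqrt(Var[W]) = (11 - 33) / 11.1299 = -1.9767.
        Two-sided p = 2*Phi(z) = 0.048081.
Step 6: alpha = 0.1. reject H0.

W+ = 11, W- = 55, W = min = 11, p = 0.048081, reject H0.


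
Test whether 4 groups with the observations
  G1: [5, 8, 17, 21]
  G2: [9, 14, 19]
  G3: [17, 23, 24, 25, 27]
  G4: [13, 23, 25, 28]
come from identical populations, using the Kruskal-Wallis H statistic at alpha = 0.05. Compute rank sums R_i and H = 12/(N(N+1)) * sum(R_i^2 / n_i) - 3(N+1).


Step 1: Combine all N = 16 observations and assign midranks.
sorted (value, group, rank): (5,G1,1), (8,G1,2), (9,G2,3), (13,G4,4), (14,G2,5), (17,G1,6.5), (17,G3,6.5), (19,G2,8), (21,G1,9), (23,G3,10.5), (23,G4,10.5), (24,G3,12), (25,G3,13.5), (25,G4,13.5), (27,G3,15), (28,G4,16)
Step 2: Sum ranks within each group.
R_1 = 18.5 (n_1 = 4)
R_2 = 16 (n_2 = 3)
R_3 = 57.5 (n_3 = 5)
R_4 = 44 (n_4 = 4)
Step 3: H = 12/(N(N+1)) * sum(R_i^2/n_i) - 3(N+1)
     = 12/(16*17) * (18.5^2/4 + 16^2/3 + 57.5^2/5 + 44^2/4) - 3*17
     = 0.044118 * 1316.15 - 51
     = 7.065257.
Step 4: Ties present; correction factor C = 1 - 18/(16^3 - 16) = 0.995588. Corrected H = 7.065257 / 0.995588 = 7.096566.
Step 5: Under H0, H ~ chi^2(3); p-value = 0.068883.
Step 6: alpha = 0.05. fail to reject H0.

H = 7.0966, df = 3, p = 0.068883, fail to reject H0.


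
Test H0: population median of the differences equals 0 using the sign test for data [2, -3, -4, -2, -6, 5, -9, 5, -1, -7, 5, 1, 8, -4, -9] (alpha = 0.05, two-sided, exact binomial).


Step 1: Discard zero differences. Original n = 15; n_eff = number of nonzero differences = 15.
Nonzero differences (with sign): +2, -3, -4, -2, -6, +5, -9, +5, -1, -7, +5, +1, +8, -4, -9
Step 2: Count signs: positive = 6, negative = 9.
Step 3: Under H0: P(positive) = 0.5, so the number of positives S ~ Bin(15, 0.5).
Step 4: Two-sided exact p-value = sum of Bin(15,0.5) probabilities at or below the observed probability = 0.607239.
Step 5: alpha = 0.05. fail to reject H0.

n_eff = 15, pos = 6, neg = 9, p = 0.607239, fail to reject H0.


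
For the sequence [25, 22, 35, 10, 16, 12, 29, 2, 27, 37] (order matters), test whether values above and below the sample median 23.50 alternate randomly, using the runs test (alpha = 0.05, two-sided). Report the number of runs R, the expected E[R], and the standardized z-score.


Step 1: Compute median = 23.50; label A = above, B = below.
Labels in order: ABABBBABAA  (n_A = 5, n_B = 5)
Step 2: Count runs R = 7.
Step 3: Under H0 (random ordering), E[R] = 2*n_A*n_B/(n_A+n_B) + 1 = 2*5*5/10 + 1 = 6.0000.
        Var[R] = 2*n_A*n_B*(2*n_A*n_B - n_A - n_B) / ((n_A+n_B)^2 * (n_A+n_B-1)) = 2000/900 = 2.2222.
        SD[R] = 1.4907.
Step 4: Continuity-corrected z = (R - 0.5 - E[R]) / SD[R] = (7 - 0.5 - 6.0000) / 1.4907 = 0.3354.
Step 5: Two-sided p-value via normal approximation = 2*(1 - Phi(|z|)) = 0.737316.
Step 6: alpha = 0.05. fail to reject H0.

R = 7, z = 0.3354, p = 0.737316, fail to reject H0.


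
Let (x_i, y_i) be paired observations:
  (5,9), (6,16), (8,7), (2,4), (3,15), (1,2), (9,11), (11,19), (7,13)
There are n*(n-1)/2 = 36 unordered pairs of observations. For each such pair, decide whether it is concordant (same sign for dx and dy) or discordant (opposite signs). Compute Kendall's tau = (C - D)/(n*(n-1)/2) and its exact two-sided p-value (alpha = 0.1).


Step 1: Enumerate the 36 unordered pairs (i,j) with i<j and classify each by sign(x_j-x_i) * sign(y_j-y_i).
  (1,2):dx=+1,dy=+7->C; (1,3):dx=+3,dy=-2->D; (1,4):dx=-3,dy=-5->C; (1,5):dx=-2,dy=+6->D
  (1,6):dx=-4,dy=-7->C; (1,7):dx=+4,dy=+2->C; (1,8):dx=+6,dy=+10->C; (1,9):dx=+2,dy=+4->C
  (2,3):dx=+2,dy=-9->D; (2,4):dx=-4,dy=-12->C; (2,5):dx=-3,dy=-1->C; (2,6):dx=-5,dy=-14->C
  (2,7):dx=+3,dy=-5->D; (2,8):dx=+5,dy=+3->C; (2,9):dx=+1,dy=-3->D; (3,4):dx=-6,dy=-3->C
  (3,5):dx=-5,dy=+8->D; (3,6):dx=-7,dy=-5->C; (3,7):dx=+1,dy=+4->C; (3,8):dx=+3,dy=+12->C
  (3,9):dx=-1,dy=+6->D; (4,5):dx=+1,dy=+11->C; (4,6):dx=-1,dy=-2->C; (4,7):dx=+7,dy=+7->C
  (4,8):dx=+9,dy=+15->C; (4,9):dx=+5,dy=+9->C; (5,6):dx=-2,dy=-13->C; (5,7):dx=+6,dy=-4->D
  (5,8):dx=+8,dy=+4->C; (5,9):dx=+4,dy=-2->D; (6,7):dx=+8,dy=+9->C; (6,8):dx=+10,dy=+17->C
  (6,9):dx=+6,dy=+11->C; (7,8):dx=+2,dy=+8->C; (7,9):dx=-2,dy=+2->D; (8,9):dx=-4,dy=-6->C
Step 2: C = 26, D = 10, total pairs = 36.
Step 3: tau = (C - D)/(n(n-1)/2) = (26 - 10)/36 = 0.444444.
Step 4: Exact two-sided p-value (enumerate n! = 362880 permutations of y under H0): p = 0.119439.
Step 5: alpha = 0.1. fail to reject H0.

tau_b = 0.4444 (C=26, D=10), p = 0.119439, fail to reject H0.


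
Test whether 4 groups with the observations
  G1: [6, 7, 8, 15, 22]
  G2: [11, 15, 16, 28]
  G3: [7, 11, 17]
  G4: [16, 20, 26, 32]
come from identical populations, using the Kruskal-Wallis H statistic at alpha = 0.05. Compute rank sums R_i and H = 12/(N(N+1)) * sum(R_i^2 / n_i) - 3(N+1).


Step 1: Combine all N = 16 observations and assign midranks.
sorted (value, group, rank): (6,G1,1), (7,G1,2.5), (7,G3,2.5), (8,G1,4), (11,G2,5.5), (11,G3,5.5), (15,G1,7.5), (15,G2,7.5), (16,G2,9.5), (16,G4,9.5), (17,G3,11), (20,G4,12), (22,G1,13), (26,G4,14), (28,G2,15), (32,G4,16)
Step 2: Sum ranks within each group.
R_1 = 28 (n_1 = 5)
R_2 = 37.5 (n_2 = 4)
R_3 = 19 (n_3 = 3)
R_4 = 51.5 (n_4 = 4)
Step 3: H = 12/(N(N+1)) * sum(R_i^2/n_i) - 3(N+1)
     = 12/(16*17) * (28^2/5 + 37.5^2/4 + 19^2/3 + 51.5^2/4) - 3*17
     = 0.044118 * 1291.76 - 51
     = 5.989338.
Step 4: Ties present; correction factor C = 1 - 24/(16^3 - 16) = 0.994118. Corrected H = 5.989338 / 0.994118 = 6.024778.
Step 5: Under H0, H ~ chi^2(3); p-value = 0.110411.
Step 6: alpha = 0.05. fail to reject H0.

H = 6.0248, df = 3, p = 0.110411, fail to reject H0.
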